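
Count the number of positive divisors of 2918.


2918 = 2^1 × 1459^1
d(2918) = (1+1) × (1+1) = 4

4 divisors


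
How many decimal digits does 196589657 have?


196589657 has 9 digits in base 10
floor(log10(196589657)) + 1 = floor(8.2936) + 1 = 9

9 digits (base 10)


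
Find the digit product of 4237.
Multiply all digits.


4 × 2 × 3 × 7 = 168


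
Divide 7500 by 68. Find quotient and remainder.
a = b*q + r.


7500 = 68 * 110 + 20
Check: 7480 + 20 = 7500

q = 110, r = 20


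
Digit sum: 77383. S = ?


7 + 7 + 3 + 8 + 3 = 28


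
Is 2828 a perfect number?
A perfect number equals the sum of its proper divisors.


Proper divisors of 2828: 1, 2, 4, 7, 14, 28, 101, 202, 404, 707, 1414
Sum = 1 + 2 + 4 + 7 + 14 + 28 + 101 + 202 + 404 + 707 + 1414 = 2884

No, 2828 is not perfect (2884 ≠ 2828)


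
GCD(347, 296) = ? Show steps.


347 = 1 * 296 + 51
296 = 5 * 51 + 41
51 = 1 * 41 + 10
41 = 4 * 10 + 1
10 = 10 * 1 + 0
GCD = 1


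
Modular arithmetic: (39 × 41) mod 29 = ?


39 × 41 = 1599
1599 mod 29 = 4


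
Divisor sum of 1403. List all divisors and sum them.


Divisors of 1403: 1, 23, 61, 1403
Sum = 1 + 23 + 61 + 1403 = 1488

σ(1403) = 1488


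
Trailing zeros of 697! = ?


floor(697/5) = 139
floor(697/25) = 27
floor(697/125) = 5
floor(697/625) = 1
Total = 172

172 trailing zeros


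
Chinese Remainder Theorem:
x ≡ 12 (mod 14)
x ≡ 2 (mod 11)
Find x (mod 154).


M = 14*11 = 154
M1 = M/14 = 11, M2 = M/11 = 14
M1^(-1) mod 14 = 9, M2^(-1) mod 11 = 4
x = 12*11*9 + 2*14*4 = 1300
1300 mod 154 = 68
Check: 68 mod 14 = 12 ✓, 68 mod 11 = 2 ✓

x ≡ 68 (mod 154)


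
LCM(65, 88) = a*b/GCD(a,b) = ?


GCD(65, 88) = 1
LCM = 65*88/1 = 5720/1 = 5720

LCM = 5720


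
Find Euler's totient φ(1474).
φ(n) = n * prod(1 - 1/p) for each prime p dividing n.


1474 = 2 × 11 × 67
Prime factors: 2, 11, 67
φ(1474) = 1474 × (1-1/2) × (1-1/11) × (1-1/67)
= 1474 × 1/2 × 10/11 × 66/67 = 660

φ(1474) = 660


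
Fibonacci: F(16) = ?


Sequence: 1, 1, 2, 3, 5, 8, 13, 21, 34, 55, 89, 144, 233, 377, 610, 987
F(16) = 987


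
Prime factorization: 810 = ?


810 / 2 = 405
405 / 3 = 135
135 / 3 = 45
45 / 3 = 15
15 / 3 = 5
5 / 5 = 1
810 = 2 × 3^4 × 5


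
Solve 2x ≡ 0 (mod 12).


GCD(2, 12) = 2 divides 0
Divide: 1x ≡ 0 (mod 6)
x ≡ 0 (mod 6)


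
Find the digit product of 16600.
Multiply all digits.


1 × 6 × 6 × 0 × 0 = 0


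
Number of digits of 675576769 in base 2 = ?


675576769 in base 2 = 101000010001000111101111000001
Number of digits = 30

30 digits (base 2)


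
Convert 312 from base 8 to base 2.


312 (base 8) = 202 (decimal)
202 (decimal) = 11001010 (base 2)


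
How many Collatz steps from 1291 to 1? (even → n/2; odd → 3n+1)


1291 → 3874 → 1937 → 5812 → 2906 → 1453 → 4360 → 2180 → 1090 → 545 → 1636 → 818 → 409 → 1228 → 614 → 307 → 922 → 461 → 1384 → 692 → 346 → 173 → 520 → 260 → 130 → 65 → 196 → 98 → 49 → 148 → 74 → 37 → 112 → 56 → 28 → 14 → 7 → 22 → 11 → 34 → 17 → 52 → 26 → 13 → 40 → 20 → 10 → 5 → 16 → 8 → 4 → 2 → 1
Total steps = 52

52 steps


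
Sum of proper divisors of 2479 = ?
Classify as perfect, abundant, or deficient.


Proper divisors: 1, 37, 67
Sum = 1 + 37 + 67 = 105
105 < 2479 → deficient

s(2479) = 105 (deficient)


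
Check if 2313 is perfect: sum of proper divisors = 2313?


Proper divisors of 2313: 1, 3, 9, 257, 771
Sum = 1 + 3 + 9 + 257 + 771 = 1041

No, 2313 is not perfect (1041 ≠ 2313)


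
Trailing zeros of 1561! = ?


floor(1561/5) = 312
floor(1561/25) = 62
floor(1561/125) = 12
floor(1561/625) = 2
Total = 388

388 trailing zeros


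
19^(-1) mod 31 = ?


Use the extended Euclidean algorithm on (31, 19); each row r = 31*s + 19*t:
r=31, s=1, t=0
r=19, s=0, t=1
q=1: r=12, s=1, t=-1   [31*(1) + 19*(-1) = 12]
q=1: r=7, s=-1, t=2   [31*(-1) + 19*(2) = 7]
q=1: r=5, s=2, t=-3   [31*(2) + 19*(-3) = 5]
q=1: r=2, s=-3, t=5   [31*(-3) + 19*(5) = 2]
q=2: r=1, s=8, t=-13   [31*(8) + 19*(-13) = 1]
q=2: r=0, s=-19, t=31   [31*(-19) + 19*(31) = 0]
GCD = 1 with t = -13, so 19*(-13) ≡ 1 (mod 31)
Inverse = -13 mod 31 = 18
Check: 19 * 18 = 342 ≡ 1 (mod 31)

19^(-1) ≡ 18 (mod 31)


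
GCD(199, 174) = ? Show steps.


199 = 1 * 174 + 25
174 = 6 * 25 + 24
25 = 1 * 24 + 1
24 = 24 * 1 + 0
GCD = 1


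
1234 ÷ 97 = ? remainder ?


1234 = 97 * 12 + 70
Check: 1164 + 70 = 1234

q = 12, r = 70


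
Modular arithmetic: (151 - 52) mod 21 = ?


151 - 52 = 99
99 mod 21 = 15


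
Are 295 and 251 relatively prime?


Euclidean algorithm:
295 = 1 * 251 + 44
251 = 5 * 44 + 31
44 = 1 * 31 + 13
31 = 2 * 13 + 5
13 = 2 * 5 + 3
5 = 1 * 3 + 2
3 = 1 * 2 + 1
2 = 2 * 1 + 0
GCD(295, 251) = 1

Yes, coprime (GCD = 1)


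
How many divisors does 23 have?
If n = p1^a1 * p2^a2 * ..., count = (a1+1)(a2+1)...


23 = 23^1
d(23) = (1+1) = 2

2 divisors


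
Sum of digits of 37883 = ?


3 + 7 + 8 + 8 + 3 = 29


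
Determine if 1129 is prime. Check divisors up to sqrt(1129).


Check divisors up to sqrt(1129) = 33.6006
No divisors found.
1129 is prime.

Yes, 1129 is prime


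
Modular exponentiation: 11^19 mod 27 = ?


11^1 mod 27 = 11
11^2 mod 27 = 13
11^3 mod 27 = 8
11^4 mod 27 = 7
11^5 mod 27 = 23
11^6 mod 27 = 10
11^7 mod 27 = 2
11^8 mod 27 = 22
11^9 mod 27 = 26
11^10 mod 27 = 16
11^11 mod 27 = 14
11^12 mod 27 = 19
11^13 mod 27 = 20
11^14 mod 27 = 4
11^15 mod 27 = 17
11^16 mod 27 = 25
11^17 mod 27 = 5
11^18 mod 27 = 1
11^19 mod 27 = 11


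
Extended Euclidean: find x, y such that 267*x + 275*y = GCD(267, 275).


Tabular extended Euclidean (each row: r = 267*s + 275*t):
r=267, s=1, t=0
r=275, s=0, t=1
q=0: r=267, s=1, t=0   [267*(1) + 275*(0) = 267]
q=1: r=8, s=-1, t=1   [267*(-1) + 275*(1) = 8]
q=33: r=3, s=34, t=-33   [267*(34) + 275*(-33) = 3]
q=2: r=2, s=-69, t=67   [267*(-69) + 275*(67) = 2]
q=1: r=1, s=103, t=-100   [267*(103) + 275*(-100) = 1]
q=2: r=0, s=-275, t=267   [267*(-275) + 275*(267) = 0]
GCD = 1; from the row with r=1: x=103, y=-100
Check: 267*(103) + 275*(-100) = 27501 - 27500 = 1

GCD = 1, x = 103, y = -100


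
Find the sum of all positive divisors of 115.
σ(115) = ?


Divisors of 115: 1, 5, 23, 115
Sum = 1 + 5 + 23 + 115 = 144

σ(115) = 144


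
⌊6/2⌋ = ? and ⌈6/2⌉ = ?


6/2 = 3.0000
floor = 3
ceil = 3

floor = 3, ceil = 3


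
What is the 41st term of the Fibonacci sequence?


Sequence: 1, 1, 2, 3, 5, 8, 13, 21, 34, 55, 89, 144, 233, 377, 610, 987, 1597, 2584, 4181, 6765, 10946, 17711, 28657, 46368, 75025, 121393, 196418, 317811, 514229, 832040, 1346269, 2178309, 3524578, 5702887, 9227465, 14930352, 24157817, 39088169, 63245986, 102334155, 165580141
F(41) = 165580141


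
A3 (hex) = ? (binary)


A3 (base 16) = 163 (decimal)
163 (decimal) = 10100011 (base 2)


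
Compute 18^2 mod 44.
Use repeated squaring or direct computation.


18^1 mod 44 = 18
18^2 mod 44 = 16


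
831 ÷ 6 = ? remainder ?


831 = 6 * 138 + 3
Check: 828 + 3 = 831

q = 138, r = 3


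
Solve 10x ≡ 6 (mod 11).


GCD(10, 11) = 1, unique solution
a^(-1) mod 11 = 10
x = 10 * 6 mod 11 = 5

x ≡ 5 (mod 11)


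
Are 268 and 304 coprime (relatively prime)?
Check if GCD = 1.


Euclidean algorithm:
304 = 1 * 268 + 36
268 = 7 * 36 + 16
36 = 2 * 16 + 4
16 = 4 * 4 + 0
GCD(268, 304) = 4

No, not coprime (GCD = 4)


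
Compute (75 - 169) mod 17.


75 - 169 = -94
-94 mod 17 = 8


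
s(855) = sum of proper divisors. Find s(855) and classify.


Proper divisors: 1, 3, 5, 9, 15, 19, 45, 57, 95, 171, 285
Sum = 1 + 3 + 5 + 9 + 15 + 19 + 45 + 57 + 95 + 171 + 285 = 705
705 < 855 → deficient

s(855) = 705 (deficient)


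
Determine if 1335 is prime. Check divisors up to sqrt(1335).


1335 / 3 = 445 (exact division)
1335 is NOT prime.

No, 1335 is not prime


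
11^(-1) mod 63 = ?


Use the extended Euclidean algorithm on (63, 11); each row r = 63*s + 11*t:
r=63, s=1, t=0
r=11, s=0, t=1
q=5: r=8, s=1, t=-5   [63*(1) + 11*(-5) = 8]
q=1: r=3, s=-1, t=6   [63*(-1) + 11*(6) = 3]
q=2: r=2, s=3, t=-17   [63*(3) + 11*(-17) = 2]
q=1: r=1, s=-4, t=23   [63*(-4) + 11*(23) = 1]
q=2: r=0, s=11, t=-63   [63*(11) + 11*(-63) = 0]
GCD = 1 with t = 23, so 11*(23) ≡ 1 (mod 63)
Inverse = 23 mod 63 = 23
Check: 11 * 23 = 253 ≡ 1 (mod 63)

11^(-1) ≡ 23 (mod 63)


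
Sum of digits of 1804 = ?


1 + 8 + 0 + 4 = 13


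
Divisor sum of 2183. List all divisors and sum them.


Divisors of 2183: 1, 37, 59, 2183
Sum = 1 + 37 + 59 + 2183 = 2280

σ(2183) = 2280


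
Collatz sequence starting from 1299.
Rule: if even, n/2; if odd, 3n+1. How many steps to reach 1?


1299 → 3898 → 1949 → 5848 → 2924 → 1462 → 731 → 2194 → 1097 → 3292 → 1646 → 823 → 2470 → 1235 → 3706 → 1853 → 5560 → 2780 → 1390 → 695 → 2086 → 1043 → 3130 → 1565 → 4696 → 2348 → 1174 → 587 → 1762 → 881 → 2644 → 1322 → 661 → 1984 → 992 → 496 → 248 → 124 → 62 → 31 → 94 → 47 → 142 → 71 → 214 → 107 → 322 → 161 → 484 → 242 → 121 → 364 → 182 → 91 → 274 → 137 → 412 → 206 → 103 → 310 → 155 → 466 → 233 → 700 → 350 → 175 → 526 → 263 → 790 → 395 → 1186 → 593 → 1780 → 890 → 445 → 1336 → 668 → 334 → 167 → 502 → 251 → 754 → 377 → 1132 → 566 → 283 → 850 → 425 → 1276 → 638 → 319 → 958 → 479 → 1438 → 719 → 2158 → 1079 → 3238 → 1619 → 4858 → 2429 → 7288 → 3644 → 1822 → 911 → 2734 → 1367 → 4102 → 2051 → 6154 → 3077 → 9232 → 4616 → 2308 → 1154 → 577 → 1732 → 866 → 433 → 1300 → 650 → 325 → 976 → 488 → 244 → 122 → 61 → 184 → 92 → 46 → 23 → 70 → 35 → 106 → 53 → 160 → 80 → 40 → 20 → 10 → 5 → 16 → 8 → 4 → 2 → 1
Total steps = 145

145 steps


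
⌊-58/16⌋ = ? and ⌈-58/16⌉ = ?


-58/16 = -3.6250
floor = -4
ceil = -3

floor = -4, ceil = -3


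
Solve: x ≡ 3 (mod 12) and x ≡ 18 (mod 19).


M = 12*19 = 228
M1 = M/12 = 19, M2 = M/19 = 12
M1^(-1) mod 12 = 7, M2^(-1) mod 19 = 8
x = 3*19*7 + 18*12*8 = 2127
2127 mod 228 = 75
Check: 75 mod 12 = 3 ✓, 75 mod 19 = 18 ✓

x ≡ 75 (mod 228)


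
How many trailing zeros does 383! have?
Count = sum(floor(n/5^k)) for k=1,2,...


floor(383/5) = 76
floor(383/25) = 15
floor(383/125) = 3
Total = 94

94 trailing zeros


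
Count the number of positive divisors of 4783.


4783 = 4783^1
d(4783) = (1+1) = 2

2 divisors


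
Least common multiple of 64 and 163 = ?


GCD(64, 163) = 1
LCM = 64*163/1 = 10432/1 = 10432

LCM = 10432


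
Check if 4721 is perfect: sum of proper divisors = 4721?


Proper divisors of 4721: 1
Sum = 1 = 1

No, 4721 is not perfect (1 ≠ 4721)


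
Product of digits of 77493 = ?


7 × 7 × 4 × 9 × 3 = 5292


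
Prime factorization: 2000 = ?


2000 / 2 = 1000
1000 / 2 = 500
500 / 2 = 250
250 / 2 = 125
125 / 5 = 25
25 / 5 = 5
5 / 5 = 1
2000 = 2^4 × 5^3


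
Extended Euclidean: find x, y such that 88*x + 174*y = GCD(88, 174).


Tabular extended Euclidean (each row: r = 88*s + 174*t):
r=88, s=1, t=0
r=174, s=0, t=1
q=0: r=88, s=1, t=0   [88*(1) + 174*(0) = 88]
q=1: r=86, s=-1, t=1   [88*(-1) + 174*(1) = 86]
q=1: r=2, s=2, t=-1   [88*(2) + 174*(-1) = 2]
q=43: r=0, s=-87, t=44   [88*(-87) + 174*(44) = 0]
GCD = 2; from the row with r=2: x=2, y=-1
Check: 88*(2) + 174*(-1) = 176 - 174 = 2

GCD = 2, x = 2, y = -1


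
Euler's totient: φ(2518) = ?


2518 = 2 × 1259
Prime factors: 2, 1259
φ(2518) = 2518 × (1-1/2) × (1-1/1259)
= 2518 × 1/2 × 1258/1259 = 1258

φ(2518) = 1258


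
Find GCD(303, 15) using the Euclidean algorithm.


303 = 20 * 15 + 3
15 = 5 * 3 + 0
GCD = 3


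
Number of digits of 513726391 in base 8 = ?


513726391 in base 8 = 3647553667
Number of digits = 10

10 digits (base 8)


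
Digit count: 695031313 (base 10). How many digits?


695031313 has 9 digits in base 10
floor(log10(695031313)) + 1 = floor(8.8420) + 1 = 9

9 digits (base 10)


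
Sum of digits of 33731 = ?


3 + 3 + 7 + 3 + 1 = 17


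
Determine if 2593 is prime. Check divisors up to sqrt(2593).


Check divisors up to sqrt(2593) = 50.9215
No divisors found.
2593 is prime.

Yes, 2593 is prime


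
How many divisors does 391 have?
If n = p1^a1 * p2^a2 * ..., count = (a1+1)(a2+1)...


391 = 17^1 × 23^1
d(391) = (1+1) × (1+1) = 4

4 divisors


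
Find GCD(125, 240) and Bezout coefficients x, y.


Tabular extended Euclidean (each row: r = 125*s + 240*t):
r=125, s=1, t=0
r=240, s=0, t=1
q=0: r=125, s=1, t=0   [125*(1) + 240*(0) = 125]
q=1: r=115, s=-1, t=1   [125*(-1) + 240*(1) = 115]
q=1: r=10, s=2, t=-1   [125*(2) + 240*(-1) = 10]
q=11: r=5, s=-23, t=12   [125*(-23) + 240*(12) = 5]
q=2: r=0, s=48, t=-25   [125*(48) + 240*(-25) = 0]
GCD = 5; from the row with r=5: x=-23, y=12
Check: 125*(-23) + 240*(12) = -2875 + 2880 = 5

GCD = 5, x = -23, y = 12


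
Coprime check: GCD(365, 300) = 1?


Euclidean algorithm:
365 = 1 * 300 + 65
300 = 4 * 65 + 40
65 = 1 * 40 + 25
40 = 1 * 25 + 15
25 = 1 * 15 + 10
15 = 1 * 10 + 5
10 = 2 * 5 + 0
GCD(365, 300) = 5

No, not coprime (GCD = 5)


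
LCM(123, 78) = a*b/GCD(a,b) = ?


GCD(123, 78) = 3
LCM = 123*78/3 = 9594/3 = 3198

LCM = 3198


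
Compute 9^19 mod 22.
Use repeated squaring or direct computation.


9^1 mod 22 = 9
9^2 mod 22 = 15
9^3 mod 22 = 3
9^4 mod 22 = 5
9^5 mod 22 = 1
9^6 mod 22 = 9
9^7 mod 22 = 15
9^8 mod 22 = 3
9^9 mod 22 = 5
9^10 mod 22 = 1
9^11 mod 22 = 9
9^12 mod 22 = 15
9^13 mod 22 = 3
9^14 mod 22 = 5
9^15 mod 22 = 1
9^16 mod 22 = 9
9^17 mod 22 = 15
9^18 mod 22 = 3
9^19 mod 22 = 5


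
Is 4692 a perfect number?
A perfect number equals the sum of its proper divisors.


Proper divisors of 4692: 1, 2, 3, 4, 6, 12, 17, 23, 34, 46, 51, 68, 69, 92, 102, 138, 204, 276, 391, 782, 1173, 1564, 2346
Sum = 1 + 2 + 3 + 4 + 6 + 12 + 17 + 23 + 34 + 46 + 51 + 68 + 69 + 92 + 102 + 138 + 204 + 276 + 391 + 782 + 1173 + 1564 + 2346 = 7404

No, 4692 is not perfect (7404 ≠ 4692)


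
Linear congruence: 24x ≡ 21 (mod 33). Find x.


GCD(24, 33) = 3 divides 21
Divide: 8x ≡ 7 (mod 11)
x ≡ 5 (mod 11)


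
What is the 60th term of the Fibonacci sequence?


Sequence: 1, 1, 2, 3, 5, 8, 13, 21, 34, 55, 89, 144, 233, 377, 610, 987, 1597, 2584, 4181, 6765, 10946, 17711, 28657, 46368, 75025, 121393, 196418, 317811, 514229, 832040, 1346269, 2178309, 3524578, 5702887, 9227465, 14930352, 24157817, 39088169, 63245986, 102334155, 165580141, 267914296, 433494437, 701408733, 1134903170, 1836311903, 2971215073, 4807526976, 7778742049, 12586269025, 20365011074, 32951280099, 53316291173, 86267571272, 139583862445, 225851433717, 365435296162, 591286729879, 956722026041, 1548008755920
F(60) = 1548008755920


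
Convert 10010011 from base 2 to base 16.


10010011 (base 2) = 147 (decimal)
147 (decimal) = 93 (base 16)


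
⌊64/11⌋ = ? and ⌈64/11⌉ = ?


64/11 = 5.8182
floor = 5
ceil = 6

floor = 5, ceil = 6


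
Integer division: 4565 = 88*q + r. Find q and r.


4565 = 88 * 51 + 77
Check: 4488 + 77 = 4565

q = 51, r = 77


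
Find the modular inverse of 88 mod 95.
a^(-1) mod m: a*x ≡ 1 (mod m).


Use the extended Euclidean algorithm on (95, 88); each row r = 95*s + 88*t:
r=95, s=1, t=0
r=88, s=0, t=1
q=1: r=7, s=1, t=-1   [95*(1) + 88*(-1) = 7]
q=12: r=4, s=-12, t=13   [95*(-12) + 88*(13) = 4]
q=1: r=3, s=13, t=-14   [95*(13) + 88*(-14) = 3]
q=1: r=1, s=-25, t=27   [95*(-25) + 88*(27) = 1]
q=3: r=0, s=88, t=-95   [95*(88) + 88*(-95) = 0]
GCD = 1 with t = 27, so 88*(27) ≡ 1 (mod 95)
Inverse = 27 mod 95 = 27
Check: 88 * 27 = 2376 ≡ 1 (mod 95)

88^(-1) ≡ 27 (mod 95)


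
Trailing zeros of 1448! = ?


floor(1448/5) = 289
floor(1448/25) = 57
floor(1448/125) = 11
floor(1448/625) = 2
Total = 359

359 trailing zeros


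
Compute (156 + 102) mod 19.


156 + 102 = 258
258 mod 19 = 11


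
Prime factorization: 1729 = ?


1729 / 7 = 247
247 / 13 = 19
19 / 19 = 1
1729 = 7 × 13 × 19


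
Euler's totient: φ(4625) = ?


4625 = 5^3 × 37
Prime factors: 5, 37
φ(4625) = 4625 × (1-1/5) × (1-1/37)
= 4625 × 4/5 × 36/37 = 3600

φ(4625) = 3600


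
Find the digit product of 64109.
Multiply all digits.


6 × 4 × 1 × 0 × 9 = 0


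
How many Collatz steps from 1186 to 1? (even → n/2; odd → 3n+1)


1186 → 593 → 1780 → 890 → 445 → 1336 → 668 → 334 → 167 → 502 → 251 → 754 → 377 → 1132 → 566 → 283 → 850 → 425 → 1276 → 638 → 319 → 958 → 479 → 1438 → 719 → 2158 → 1079 → 3238 → 1619 → 4858 → 2429 → 7288 → 3644 → 1822 → 911 → 2734 → 1367 → 4102 → 2051 → 6154 → 3077 → 9232 → 4616 → 2308 → 1154 → 577 → 1732 → 866 → 433 → 1300 → 650 → 325 → 976 → 488 → 244 → 122 → 61 → 184 → 92 → 46 → 23 → 70 → 35 → 106 → 53 → 160 → 80 → 40 → 20 → 10 → 5 → 16 → 8 → 4 → 2 → 1
Total steps = 75

75 steps


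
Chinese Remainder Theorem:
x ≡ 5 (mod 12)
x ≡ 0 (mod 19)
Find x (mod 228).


M = 12*19 = 228
M1 = M/12 = 19, M2 = M/19 = 12
M1^(-1) mod 12 = 7, M2^(-1) mod 19 = 8
x = 5*19*7 + 0*12*8 = 665
665 mod 228 = 209
Check: 209 mod 12 = 5 ✓, 209 mod 19 = 0 ✓

x ≡ 209 (mod 228)


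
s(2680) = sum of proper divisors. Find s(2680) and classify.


Proper divisors: 1, 2, 4, 5, 8, 10, 20, 40, 67, 134, 268, 335, 536, 670, 1340
Sum = 1 + 2 + 4 + 5 + 8 + 10 + 20 + 40 + 67 + 134 + 268 + 335 + 536 + 670 + 1340 = 3440
3440 > 2680 → abundant

s(2680) = 3440 (abundant)


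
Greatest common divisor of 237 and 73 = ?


237 = 3 * 73 + 18
73 = 4 * 18 + 1
18 = 18 * 1 + 0
GCD = 1


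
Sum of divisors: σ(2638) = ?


Divisors of 2638: 1, 2, 1319, 2638
Sum = 1 + 2 + 1319 + 2638 = 3960

σ(2638) = 3960


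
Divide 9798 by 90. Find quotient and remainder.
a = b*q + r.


9798 = 90 * 108 + 78
Check: 9720 + 78 = 9798

q = 108, r = 78


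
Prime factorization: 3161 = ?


3161 / 29 = 109
109 / 109 = 1
3161 = 29 × 109


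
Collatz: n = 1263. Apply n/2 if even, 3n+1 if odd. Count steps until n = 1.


1263 → 3790 → 1895 → 5686 → 2843 → 8530 → 4265 → 12796 → 6398 → 3199 → 9598 → 4799 → 14398 → 7199 → 21598 → 10799 → 32398 → 16199 → 48598 → 24299 → 72898 → 36449 → 109348 → 54674 → 27337 → 82012 → 41006 → 20503 → 61510 → 30755 → 92266 → 46133 → 138400 → 69200 → 34600 → 17300 → 8650 → 4325 → 12976 → 6488 → 3244 → 1622 → 811 → 2434 → 1217 → 3652 → 1826 → 913 → 2740 → 1370 → 685 → 2056 → 1028 → 514 → 257 → 772 → 386 → 193 → 580 → 290 → 145 → 436 → 218 → 109 → 328 → 164 → 82 → 41 → 124 → 62 → 31 → 94 → 47 → 142 → 71 → 214 → 107 → 322 → 161 → 484 → 242 → 121 → 364 → 182 → 91 → 274 → 137 → 412 → 206 → 103 → 310 → 155 → 466 → 233 → 700 → 350 → 175 → 526 → 263 → 790 → 395 → 1186 → 593 → 1780 → 890 → 445 → 1336 → 668 → 334 → 167 → 502 → 251 → 754 → 377 → 1132 → 566 → 283 → 850 → 425 → 1276 → 638 → 319 → 958 → 479 → 1438 → 719 → 2158 → 1079 → 3238 → 1619 → 4858 → 2429 → 7288 → 3644 → 1822 → 911 → 2734 → 1367 → 4102 → 2051 → 6154 → 3077 → 9232 → 4616 → 2308 → 1154 → 577 → 1732 → 866 → 433 → 1300 → 650 → 325 → 976 → 488 → 244 → 122 → 61 → 184 → 92 → 46 → 23 → 70 → 35 → 106 → 53 → 160 → 80 → 40 → 20 → 10 → 5 → 16 → 8 → 4 → 2 → 1
Total steps = 176

176 steps


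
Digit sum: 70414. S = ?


7 + 0 + 4 + 1 + 4 = 16


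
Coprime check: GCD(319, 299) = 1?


Euclidean algorithm:
319 = 1 * 299 + 20
299 = 14 * 20 + 19
20 = 1 * 19 + 1
19 = 19 * 1 + 0
GCD(319, 299) = 1

Yes, coprime (GCD = 1)


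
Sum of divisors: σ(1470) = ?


Divisors of 1470: 1, 2, 3, 5, 6, 7, 10, 14, 15, 21, 30, 35, 42, 49, 70, 98, 105, 147, 210, 245, 294, 490, 735, 1470
Sum = 1 + 2 + 3 + 5 + 6 + 7 + 10 + 14 + 15 + 21 + 30 + 35 + 42 + 49 + 70 + 98 + 105 + 147 + 210 + 245 + 294 + 490 + 735 + 1470 = 4104

σ(1470) = 4104


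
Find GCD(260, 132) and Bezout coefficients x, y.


Tabular extended Euclidean (each row: r = 260*s + 132*t):
r=260, s=1, t=0
r=132, s=0, t=1
q=1: r=128, s=1, t=-1   [260*(1) + 132*(-1) = 128]
q=1: r=4, s=-1, t=2   [260*(-1) + 132*(2) = 4]
q=32: r=0, s=33, t=-65   [260*(33) + 132*(-65) = 0]
GCD = 4; from the row with r=4: x=-1, y=2
Check: 260*(-1) + 132*(2) = -260 + 264 = 4

GCD = 4, x = -1, y = 2


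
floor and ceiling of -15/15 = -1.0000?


-15/15 = -1.0000
floor = -1
ceil = -1

floor = -1, ceil = -1


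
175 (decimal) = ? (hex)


175 (base 10) = 175 (decimal)
175 (decimal) = AF (base 16)


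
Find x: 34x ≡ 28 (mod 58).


GCD(34, 58) = 2 divides 28
Divide: 17x ≡ 14 (mod 29)
x ≡ 23 (mod 29)


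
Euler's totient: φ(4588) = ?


4588 = 2^2 × 31 × 37
Prime factors: 2, 31, 37
φ(4588) = 4588 × (1-1/2) × (1-1/31) × (1-1/37)
= 4588 × 1/2 × 30/31 × 36/37 = 2160

φ(4588) = 2160


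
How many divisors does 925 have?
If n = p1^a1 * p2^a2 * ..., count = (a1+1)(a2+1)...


925 = 5^2 × 37^1
d(925) = (2+1) × (1+1) = 6

6 divisors


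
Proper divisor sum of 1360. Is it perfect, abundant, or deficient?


Proper divisors: 1, 2, 4, 5, 8, 10, 16, 17, 20, 34, 40, 68, 80, 85, 136, 170, 272, 340, 680
Sum = 1 + 2 + 4 + 5 + 8 + 10 + 16 + 17 + 20 + 34 + 40 + 68 + 80 + 85 + 136 + 170 + 272 + 340 + 680 = 1988
1988 > 1360 → abundant

s(1360) = 1988 (abundant)


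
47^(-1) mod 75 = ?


Use the extended Euclidean algorithm on (75, 47); each row r = 75*s + 47*t:
r=75, s=1, t=0
r=47, s=0, t=1
q=1: r=28, s=1, t=-1   [75*(1) + 47*(-1) = 28]
q=1: r=19, s=-1, t=2   [75*(-1) + 47*(2) = 19]
q=1: r=9, s=2, t=-3   [75*(2) + 47*(-3) = 9]
q=2: r=1, s=-5, t=8   [75*(-5) + 47*(8) = 1]
q=9: r=0, s=47, t=-75   [75*(47) + 47*(-75) = 0]
GCD = 1 with t = 8, so 47*(8) ≡ 1 (mod 75)
Inverse = 8 mod 75 = 8
Check: 47 * 8 = 376 ≡ 1 (mod 75)

47^(-1) ≡ 8 (mod 75)


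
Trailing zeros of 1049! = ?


floor(1049/5) = 209
floor(1049/25) = 41
floor(1049/125) = 8
floor(1049/625) = 1
Total = 259

259 trailing zeros


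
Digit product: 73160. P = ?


7 × 3 × 1 × 6 × 0 = 0


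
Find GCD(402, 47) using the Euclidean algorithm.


402 = 8 * 47 + 26
47 = 1 * 26 + 21
26 = 1 * 21 + 5
21 = 4 * 5 + 1
5 = 5 * 1 + 0
GCD = 1


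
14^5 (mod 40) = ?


14^1 mod 40 = 14
14^2 mod 40 = 36
14^3 mod 40 = 24
14^4 mod 40 = 16
14^5 mod 40 = 24


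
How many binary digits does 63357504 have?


63357504 in base 2 = 11110001101100001001000000
Number of digits = 26

26 digits (base 2)


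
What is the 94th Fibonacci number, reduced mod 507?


F(k) mod 507 for k=1..94:
1, 1, 2, 3, 5, 8, 13, 21, 34, 55, 89, 144, 233, 377, 103, 480, 76, 49, 125, 174, 299, 473, 265, 231, 496, 220, 209, 429, 131, 53, 184, 237, 421, 151, 65, 216, 281, 497, 271, 261, 25, 286, 311, 90, 401, 491, 385, 369, 247, 109, 356, 465, 314, 272, 79, 351, 430, 274, 197, 471, 161, 125, 286, 411, 190, 94, 284, 378, 155, 26, 181, 207, 388, 88, 476, 57, 26, 83, 109, 192, 301, 493, 287, 273, 53, 326, 379, 198, 70, 268, 338, 99, 437, 29
F(94) mod 507 = 29


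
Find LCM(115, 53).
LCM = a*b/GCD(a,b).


GCD(115, 53) = 1
LCM = 115*53/1 = 6095/1 = 6095

LCM = 6095


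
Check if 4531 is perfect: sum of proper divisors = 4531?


Proper divisors of 4531: 1, 23, 197
Sum = 1 + 23 + 197 = 221

No, 4531 is not perfect (221 ≠ 4531)


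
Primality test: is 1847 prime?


Check divisors up to sqrt(1847) = 42.9767
No divisors found.
1847 is prime.

Yes, 1847 is prime


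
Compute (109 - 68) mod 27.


109 - 68 = 41
41 mod 27 = 14


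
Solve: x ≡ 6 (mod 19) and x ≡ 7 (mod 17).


M = 19*17 = 323
M1 = M/19 = 17, M2 = M/17 = 19
M1^(-1) mod 19 = 9, M2^(-1) mod 17 = 9
x = 6*17*9 + 7*19*9 = 2115
2115 mod 323 = 177
Check: 177 mod 19 = 6 ✓, 177 mod 17 = 7 ✓

x ≡ 177 (mod 323)


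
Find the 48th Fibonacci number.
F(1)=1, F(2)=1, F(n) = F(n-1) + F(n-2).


Sequence: 1, 1, 2, 3, 5, 8, 13, 21, 34, 55, 89, 144, 233, 377, 610, 987, 1597, 2584, 4181, 6765, 10946, 17711, 28657, 46368, 75025, 121393, 196418, 317811, 514229, 832040, 1346269, 2178309, 3524578, 5702887, 9227465, 14930352, 24157817, 39088169, 63245986, 102334155, 165580141, 267914296, 433494437, 701408733, 1134903170, 1836311903, 2971215073, 4807526976
F(48) = 4807526976


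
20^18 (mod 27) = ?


20^1 mod 27 = 20
20^2 mod 27 = 22
20^3 mod 27 = 8
20^4 mod 27 = 25
20^5 mod 27 = 14
20^6 mod 27 = 10
20^7 mod 27 = 11
20^8 mod 27 = 4
20^9 mod 27 = 26
20^10 mod 27 = 7
20^11 mod 27 = 5
20^12 mod 27 = 19
20^13 mod 27 = 2
20^14 mod 27 = 13
20^15 mod 27 = 17
20^16 mod 27 = 16
20^17 mod 27 = 23
20^18 mod 27 = 1


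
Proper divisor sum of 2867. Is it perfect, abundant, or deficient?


Proper divisors: 1, 47, 61
Sum = 1 + 47 + 61 = 109
109 < 2867 → deficient

s(2867) = 109 (deficient)


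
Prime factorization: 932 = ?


932 / 2 = 466
466 / 2 = 233
233 / 233 = 1
932 = 2^2 × 233


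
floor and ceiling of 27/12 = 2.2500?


27/12 = 2.2500
floor = 2
ceil = 3

floor = 2, ceil = 3


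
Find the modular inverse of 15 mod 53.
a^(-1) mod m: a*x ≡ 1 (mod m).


Use the extended Euclidean algorithm on (53, 15); each row r = 53*s + 15*t:
r=53, s=1, t=0
r=15, s=0, t=1
q=3: r=8, s=1, t=-3   [53*(1) + 15*(-3) = 8]
q=1: r=7, s=-1, t=4   [53*(-1) + 15*(4) = 7]
q=1: r=1, s=2, t=-7   [53*(2) + 15*(-7) = 1]
q=7: r=0, s=-15, t=53   [53*(-15) + 15*(53) = 0]
GCD = 1 with t = -7, so 15*(-7) ≡ 1 (mod 53)
Inverse = -7 mod 53 = 46
Check: 15 * 46 = 690 ≡ 1 (mod 53)

15^(-1) ≡ 46 (mod 53)


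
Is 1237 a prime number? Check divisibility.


Check divisors up to sqrt(1237) = 35.1710
No divisors found.
1237 is prime.

Yes, 1237 is prime


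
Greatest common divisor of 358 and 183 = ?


358 = 1 * 183 + 175
183 = 1 * 175 + 8
175 = 21 * 8 + 7
8 = 1 * 7 + 1
7 = 7 * 1 + 0
GCD = 1


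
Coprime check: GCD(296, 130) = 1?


Euclidean algorithm:
296 = 2 * 130 + 36
130 = 3 * 36 + 22
36 = 1 * 22 + 14
22 = 1 * 14 + 8
14 = 1 * 8 + 6
8 = 1 * 6 + 2
6 = 3 * 2 + 0
GCD(296, 130) = 2

No, not coprime (GCD = 2)


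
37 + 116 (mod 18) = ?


37 + 116 = 153
153 mod 18 = 9


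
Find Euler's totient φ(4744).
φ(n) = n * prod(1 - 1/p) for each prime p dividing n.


4744 = 2^3 × 593
Prime factors: 2, 593
φ(4744) = 4744 × (1-1/2) × (1-1/593)
= 4744 × 1/2 × 592/593 = 2368

φ(4744) = 2368


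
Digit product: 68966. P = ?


6 × 8 × 9 × 6 × 6 = 15552


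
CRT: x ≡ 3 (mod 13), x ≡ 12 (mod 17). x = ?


M = 13*17 = 221
M1 = M/13 = 17, M2 = M/17 = 13
M1^(-1) mod 13 = 10, M2^(-1) mod 17 = 4
x = 3*17*10 + 12*13*4 = 1134
1134 mod 221 = 29
Check: 29 mod 13 = 3 ✓, 29 mod 17 = 12 ✓

x ≡ 29 (mod 221)


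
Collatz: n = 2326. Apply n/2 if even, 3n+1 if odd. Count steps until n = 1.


2326 → 1163 → 3490 → 1745 → 5236 → 2618 → 1309 → 3928 → 1964 → 982 → 491 → 1474 → 737 → 2212 → 1106 → 553 → 1660 → 830 → 415 → 1246 → 623 → 1870 → 935 → 2806 → 1403 → 4210 → 2105 → 6316 → 3158 → 1579 → 4738 → 2369 → 7108 → 3554 → 1777 → 5332 → 2666 → 1333 → 4000 → 2000 → 1000 → 500 → 250 → 125 → 376 → 188 → 94 → 47 → 142 → 71 → 214 → 107 → 322 → 161 → 484 → 242 → 121 → 364 → 182 → 91 → 274 → 137 → 412 → 206 → 103 → 310 → 155 → 466 → 233 → 700 → 350 → 175 → 526 → 263 → 790 → 395 → 1186 → 593 → 1780 → 890 → 445 → 1336 → 668 → 334 → 167 → 502 → 251 → 754 → 377 → 1132 → 566 → 283 → 850 → 425 → 1276 → 638 → 319 → 958 → 479 → 1438 → 719 → 2158 → 1079 → 3238 → 1619 → 4858 → 2429 → 7288 → 3644 → 1822 → 911 → 2734 → 1367 → 4102 → 2051 → 6154 → 3077 → 9232 → 4616 → 2308 → 1154 → 577 → 1732 → 866 → 433 → 1300 → 650 → 325 → 976 → 488 → 244 → 122 → 61 → 184 → 92 → 46 → 23 → 70 → 35 → 106 → 53 → 160 → 80 → 40 → 20 → 10 → 5 → 16 → 8 → 4 → 2 → 1
Total steps = 151

151 steps


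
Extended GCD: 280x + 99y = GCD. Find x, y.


Tabular extended Euclidean (each row: r = 280*s + 99*t):
r=280, s=1, t=0
r=99, s=0, t=1
q=2: r=82, s=1, t=-2   [280*(1) + 99*(-2) = 82]
q=1: r=17, s=-1, t=3   [280*(-1) + 99*(3) = 17]
q=4: r=14, s=5, t=-14   [280*(5) + 99*(-14) = 14]
q=1: r=3, s=-6, t=17   [280*(-6) + 99*(17) = 3]
q=4: r=2, s=29, t=-82   [280*(29) + 99*(-82) = 2]
q=1: r=1, s=-35, t=99   [280*(-35) + 99*(99) = 1]
q=2: r=0, s=99, t=-280   [280*(99) + 99*(-280) = 0]
GCD = 1; from the row with r=1: x=-35, y=99
Check: 280*(-35) + 99*(99) = -9800 + 9801 = 1

GCD = 1, x = -35, y = 99


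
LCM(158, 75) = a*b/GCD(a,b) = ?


GCD(158, 75) = 1
LCM = 158*75/1 = 11850/1 = 11850

LCM = 11850


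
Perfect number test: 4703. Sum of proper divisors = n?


Proper divisors of 4703: 1
Sum = 1 = 1

No, 4703 is not perfect (1 ≠ 4703)


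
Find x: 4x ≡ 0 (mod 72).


GCD(4, 72) = 4 divides 0
Divide: 1x ≡ 0 (mod 18)
x ≡ 0 (mod 18)


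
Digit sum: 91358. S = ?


9 + 1 + 3 + 5 + 8 = 26


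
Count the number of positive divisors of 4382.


4382 = 2^1 × 7^1 × 313^1
d(4382) = (1+1) × (1+1) × (1+1) = 8

8 divisors


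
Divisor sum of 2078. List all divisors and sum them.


Divisors of 2078: 1, 2, 1039, 2078
Sum = 1 + 2 + 1039 + 2078 = 3120

σ(2078) = 3120


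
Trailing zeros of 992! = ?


floor(992/5) = 198
floor(992/25) = 39
floor(992/125) = 7
floor(992/625) = 1
Total = 245

245 trailing zeros


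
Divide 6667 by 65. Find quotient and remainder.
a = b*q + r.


6667 = 65 * 102 + 37
Check: 6630 + 37 = 6667

q = 102, r = 37


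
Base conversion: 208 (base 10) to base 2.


208 (base 10) = 208 (decimal)
208 (decimal) = 11010000 (base 2)


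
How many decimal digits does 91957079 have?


91957079 has 8 digits in base 10
floor(log10(91957079)) + 1 = floor(7.9636) + 1 = 8

8 digits (base 10)


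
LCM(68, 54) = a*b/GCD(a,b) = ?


GCD(68, 54) = 2
LCM = 68*54/2 = 3672/2 = 1836

LCM = 1836


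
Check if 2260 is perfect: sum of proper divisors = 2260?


Proper divisors of 2260: 1, 2, 4, 5, 10, 20, 113, 226, 452, 565, 1130
Sum = 1 + 2 + 4 + 5 + 10 + 20 + 113 + 226 + 452 + 565 + 1130 = 2528

No, 2260 is not perfect (2528 ≠ 2260)


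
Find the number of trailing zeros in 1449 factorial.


floor(1449/5) = 289
floor(1449/25) = 57
floor(1449/125) = 11
floor(1449/625) = 2
Total = 359

359 trailing zeros


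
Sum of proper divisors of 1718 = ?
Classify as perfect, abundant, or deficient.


Proper divisors: 1, 2, 859
Sum = 1 + 2 + 859 = 862
862 < 1718 → deficient

s(1718) = 862 (deficient)


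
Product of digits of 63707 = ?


6 × 3 × 7 × 0 × 7 = 0


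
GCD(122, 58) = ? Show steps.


122 = 2 * 58 + 6
58 = 9 * 6 + 4
6 = 1 * 4 + 2
4 = 2 * 2 + 0
GCD = 2


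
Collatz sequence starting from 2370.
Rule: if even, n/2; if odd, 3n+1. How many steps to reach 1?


2370 → 1185 → 3556 → 1778 → 889 → 2668 → 1334 → 667 → 2002 → 1001 → 3004 → 1502 → 751 → 2254 → 1127 → 3382 → 1691 → 5074 → 2537 → 7612 → 3806 → 1903 → 5710 → 2855 → 8566 → 4283 → 12850 → 6425 → 19276 → 9638 → 4819 → 14458 → 7229 → 21688 → 10844 → 5422 → 2711 → 8134 → 4067 → 12202 → 6101 → 18304 → 9152 → 4576 → 2288 → 1144 → 572 → 286 → 143 → 430 → 215 → 646 → 323 → 970 → 485 → 1456 → 728 → 364 → 182 → 91 → 274 → 137 → 412 → 206 → 103 → 310 → 155 → 466 → 233 → 700 → 350 → 175 → 526 → 263 → 790 → 395 → 1186 → 593 → 1780 → 890 → 445 → 1336 → 668 → 334 → 167 → 502 → 251 → 754 → 377 → 1132 → 566 → 283 → 850 → 425 → 1276 → 638 → 319 → 958 → 479 → 1438 → 719 → 2158 → 1079 → 3238 → 1619 → 4858 → 2429 → 7288 → 3644 → 1822 → 911 → 2734 → 1367 → 4102 → 2051 → 6154 → 3077 → 9232 → 4616 → 2308 → 1154 → 577 → 1732 → 866 → 433 → 1300 → 650 → 325 → 976 → 488 → 244 → 122 → 61 → 184 → 92 → 46 → 23 → 70 → 35 → 106 → 53 → 160 → 80 → 40 → 20 → 10 → 5 → 16 → 8 → 4 → 2 → 1
Total steps = 151

151 steps


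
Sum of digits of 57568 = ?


5 + 7 + 5 + 6 + 8 = 31


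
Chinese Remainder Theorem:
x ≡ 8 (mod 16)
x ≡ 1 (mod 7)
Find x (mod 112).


M = 16*7 = 112
M1 = M/16 = 7, M2 = M/7 = 16
M1^(-1) mod 16 = 7, M2^(-1) mod 7 = 4
x = 8*7*7 + 1*16*4 = 456
456 mod 112 = 8
Check: 8 mod 16 = 8 ✓, 8 mod 7 = 1 ✓

x ≡ 8 (mod 112)


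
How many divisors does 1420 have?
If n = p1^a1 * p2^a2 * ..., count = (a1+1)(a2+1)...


1420 = 2^2 × 5^1 × 71^1
d(1420) = (2+1) × (1+1) × (1+1) = 12

12 divisors


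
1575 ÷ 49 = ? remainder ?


1575 = 49 * 32 + 7
Check: 1568 + 7 = 1575

q = 32, r = 7


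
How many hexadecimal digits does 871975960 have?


871975960 in base 16 = 33F94C18
Number of digits = 8

8 digits (base 16)


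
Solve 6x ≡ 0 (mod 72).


GCD(6, 72) = 6 divides 0
Divide: 1x ≡ 0 (mod 12)
x ≡ 0 (mod 12)


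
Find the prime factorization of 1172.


1172 / 2 = 586
586 / 2 = 293
293 / 293 = 1
1172 = 2^2 × 293


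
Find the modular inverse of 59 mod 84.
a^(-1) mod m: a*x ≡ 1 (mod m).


Use the extended Euclidean algorithm on (84, 59); each row r = 84*s + 59*t:
r=84, s=1, t=0
r=59, s=0, t=1
q=1: r=25, s=1, t=-1   [84*(1) + 59*(-1) = 25]
q=2: r=9, s=-2, t=3   [84*(-2) + 59*(3) = 9]
q=2: r=7, s=5, t=-7   [84*(5) + 59*(-7) = 7]
q=1: r=2, s=-7, t=10   [84*(-7) + 59*(10) = 2]
q=3: r=1, s=26, t=-37   [84*(26) + 59*(-37) = 1]
q=2: r=0, s=-59, t=84   [84*(-59) + 59*(84) = 0]
GCD = 1 with t = -37, so 59*(-37) ≡ 1 (mod 84)
Inverse = -37 mod 84 = 47
Check: 59 * 47 = 2773 ≡ 1 (mod 84)

59^(-1) ≡ 47 (mod 84)


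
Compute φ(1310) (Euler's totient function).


1310 = 2 × 5 × 131
Prime factors: 2, 5, 131
φ(1310) = 1310 × (1-1/2) × (1-1/5) × (1-1/131)
= 1310 × 1/2 × 4/5 × 130/131 = 520

φ(1310) = 520


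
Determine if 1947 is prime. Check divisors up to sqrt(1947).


1947 / 3 = 649 (exact division)
1947 is NOT prime.

No, 1947 is not prime


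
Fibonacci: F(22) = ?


Sequence: 1, 1, 2, 3, 5, 8, 13, 21, 34, 55, 89, 144, 233, 377, 610, 987, 1597, 2584, 4181, 6765, 10946, 17711
F(22) = 17711


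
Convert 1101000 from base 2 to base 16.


1101000 (base 2) = 104 (decimal)
104 (decimal) = 68 (base 16)


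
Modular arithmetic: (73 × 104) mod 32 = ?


73 × 104 = 7592
7592 mod 32 = 8


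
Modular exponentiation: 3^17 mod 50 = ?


3^1 mod 50 = 3
3^2 mod 50 = 9
3^3 mod 50 = 27
3^4 mod 50 = 31
3^5 mod 50 = 43
3^6 mod 50 = 29
3^7 mod 50 = 37
3^8 mod 50 = 11
3^9 mod 50 = 33
3^10 mod 50 = 49
3^11 mod 50 = 47
3^12 mod 50 = 41
3^13 mod 50 = 23
3^14 mod 50 = 19
3^15 mod 50 = 7
3^16 mod 50 = 21
3^17 mod 50 = 13


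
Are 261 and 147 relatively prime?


Euclidean algorithm:
261 = 1 * 147 + 114
147 = 1 * 114 + 33
114 = 3 * 33 + 15
33 = 2 * 15 + 3
15 = 5 * 3 + 0
GCD(261, 147) = 3

No, not coprime (GCD = 3)


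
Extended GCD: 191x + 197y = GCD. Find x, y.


Tabular extended Euclidean (each row: r = 191*s + 197*t):
r=191, s=1, t=0
r=197, s=0, t=1
q=0: r=191, s=1, t=0   [191*(1) + 197*(0) = 191]
q=1: r=6, s=-1, t=1   [191*(-1) + 197*(1) = 6]
q=31: r=5, s=32, t=-31   [191*(32) + 197*(-31) = 5]
q=1: r=1, s=-33, t=32   [191*(-33) + 197*(32) = 1]
q=5: r=0, s=197, t=-191   [191*(197) + 197*(-191) = 0]
GCD = 1; from the row with r=1: x=-33, y=32
Check: 191*(-33) + 197*(32) = -6303 + 6304 = 1

GCD = 1, x = -33, y = 32


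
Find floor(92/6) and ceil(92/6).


92/6 = 15.3333
floor = 15
ceil = 16

floor = 15, ceil = 16


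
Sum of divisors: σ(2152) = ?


Divisors of 2152: 1, 2, 4, 8, 269, 538, 1076, 2152
Sum = 1 + 2 + 4 + 8 + 269 + 538 + 1076 + 2152 = 4050

σ(2152) = 4050


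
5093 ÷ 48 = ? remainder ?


5093 = 48 * 106 + 5
Check: 5088 + 5 = 5093

q = 106, r = 5


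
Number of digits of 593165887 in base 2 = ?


593165887 in base 2 = 100011010110101111111000111111
Number of digits = 30

30 digits (base 2)


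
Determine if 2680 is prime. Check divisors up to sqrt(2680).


2680 / 2 = 1340 (exact division)
2680 is NOT prime.

No, 2680 is not prime


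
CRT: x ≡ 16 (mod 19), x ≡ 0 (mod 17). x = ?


M = 19*17 = 323
M1 = M/19 = 17, M2 = M/17 = 19
M1^(-1) mod 19 = 9, M2^(-1) mod 17 = 9
x = 16*17*9 + 0*19*9 = 2448
2448 mod 323 = 187
Check: 187 mod 19 = 16 ✓, 187 mod 17 = 0 ✓

x ≡ 187 (mod 323)


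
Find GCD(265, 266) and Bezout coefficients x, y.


Tabular extended Euclidean (each row: r = 265*s + 266*t):
r=265, s=1, t=0
r=266, s=0, t=1
q=0: r=265, s=1, t=0   [265*(1) + 266*(0) = 265]
q=1: r=1, s=-1, t=1   [265*(-1) + 266*(1) = 1]
q=265: r=0, s=266, t=-265   [265*(266) + 266*(-265) = 0]
GCD = 1; from the row with r=1: x=-1, y=1
Check: 265*(-1) + 266*(1) = -265 + 266 = 1

GCD = 1, x = -1, y = 1


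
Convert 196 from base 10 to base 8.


196 (base 10) = 196 (decimal)
196 (decimal) = 304 (base 8)


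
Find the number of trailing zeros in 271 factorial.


floor(271/5) = 54
floor(271/25) = 10
floor(271/125) = 2
Total = 66

66 trailing zeros


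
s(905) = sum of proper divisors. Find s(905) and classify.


Proper divisors: 1, 5, 181
Sum = 1 + 5 + 181 = 187
187 < 905 → deficient

s(905) = 187 (deficient)


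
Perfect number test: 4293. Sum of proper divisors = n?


Proper divisors of 4293: 1, 3, 9, 27, 53, 81, 159, 477, 1431
Sum = 1 + 3 + 9 + 27 + 53 + 81 + 159 + 477 + 1431 = 2241

No, 4293 is not perfect (2241 ≠ 4293)


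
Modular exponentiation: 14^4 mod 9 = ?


14^1 mod 9 = 5
14^2 mod 9 = 7
14^3 mod 9 = 8
14^4 mod 9 = 4


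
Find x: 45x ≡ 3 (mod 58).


GCD(45, 58) = 1, unique solution
a^(-1) mod 58 = 49
x = 49 * 3 mod 58 = 31

x ≡ 31 (mod 58)


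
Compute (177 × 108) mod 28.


177 × 108 = 19116
19116 mod 28 = 20


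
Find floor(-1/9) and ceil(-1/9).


-1/9 = -0.1111
floor = -1
ceil = 0

floor = -1, ceil = 0


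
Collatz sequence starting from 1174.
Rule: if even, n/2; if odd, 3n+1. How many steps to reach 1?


1174 → 587 → 1762 → 881 → 2644 → 1322 → 661 → 1984 → 992 → 496 → 248 → 124 → 62 → 31 → 94 → 47 → 142 → 71 → 214 → 107 → 322 → 161 → 484 → 242 → 121 → 364 → 182 → 91 → 274 → 137 → 412 → 206 → 103 → 310 → 155 → 466 → 233 → 700 → 350 → 175 → 526 → 263 → 790 → 395 → 1186 → 593 → 1780 → 890 → 445 → 1336 → 668 → 334 → 167 → 502 → 251 → 754 → 377 → 1132 → 566 → 283 → 850 → 425 → 1276 → 638 → 319 → 958 → 479 → 1438 → 719 → 2158 → 1079 → 3238 → 1619 → 4858 → 2429 → 7288 → 3644 → 1822 → 911 → 2734 → 1367 → 4102 → 2051 → 6154 → 3077 → 9232 → 4616 → 2308 → 1154 → 577 → 1732 → 866 → 433 → 1300 → 650 → 325 → 976 → 488 → 244 → 122 → 61 → 184 → 92 → 46 → 23 → 70 → 35 → 106 → 53 → 160 → 80 → 40 → 20 → 10 → 5 → 16 → 8 → 4 → 2 → 1
Total steps = 119

119 steps


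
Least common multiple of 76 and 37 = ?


GCD(76, 37) = 1
LCM = 76*37/1 = 2812/1 = 2812

LCM = 2812


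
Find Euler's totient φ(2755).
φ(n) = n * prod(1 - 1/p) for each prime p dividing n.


2755 = 5 × 19 × 29
Prime factors: 5, 19, 29
φ(2755) = 2755 × (1-1/5) × (1-1/19) × (1-1/29)
= 2755 × 4/5 × 18/19 × 28/29 = 2016

φ(2755) = 2016
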